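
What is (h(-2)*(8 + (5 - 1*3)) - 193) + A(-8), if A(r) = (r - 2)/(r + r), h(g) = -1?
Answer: -1619/8 ≈ -202.38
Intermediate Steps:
A(r) = (-2 + r)/(2*r) (A(r) = (-2 + r)/((2*r)) = (-2 + r)*(1/(2*r)) = (-2 + r)/(2*r))
(h(-2)*(8 + (5 - 1*3)) - 193) + A(-8) = (-(8 + (5 - 1*3)) - 193) + (½)*(-2 - 8)/(-8) = (-(8 + (5 - 3)) - 193) + (½)*(-⅛)*(-10) = (-(8 + 2) - 193) + 5/8 = (-1*10 - 193) + 5/8 = (-10 - 193) + 5/8 = -203 + 5/8 = -1619/8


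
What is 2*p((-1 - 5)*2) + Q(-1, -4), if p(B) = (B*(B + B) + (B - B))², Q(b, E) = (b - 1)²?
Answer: 165892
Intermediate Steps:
Q(b, E) = (-1 + b)²
p(B) = 4*B⁴ (p(B) = (B*(2*B) + 0)² = (2*B² + 0)² = (2*B²)² = 4*B⁴)
2*p((-1 - 5)*2) + Q(-1, -4) = 2*(4*((-1 - 5)*2)⁴) + (-1 - 1)² = 2*(4*(-6*2)⁴) + (-2)² = 2*(4*(-12)⁴) + 4 = 2*(4*20736) + 4 = 2*82944 + 4 = 165888 + 4 = 165892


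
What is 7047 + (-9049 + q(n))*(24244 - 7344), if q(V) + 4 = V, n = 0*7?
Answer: -152988653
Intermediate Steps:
n = 0
q(V) = -4 + V
7047 + (-9049 + q(n))*(24244 - 7344) = 7047 + (-9049 + (-4 + 0))*(24244 - 7344) = 7047 + (-9049 - 4)*16900 = 7047 - 9053*16900 = 7047 - 152995700 = -152988653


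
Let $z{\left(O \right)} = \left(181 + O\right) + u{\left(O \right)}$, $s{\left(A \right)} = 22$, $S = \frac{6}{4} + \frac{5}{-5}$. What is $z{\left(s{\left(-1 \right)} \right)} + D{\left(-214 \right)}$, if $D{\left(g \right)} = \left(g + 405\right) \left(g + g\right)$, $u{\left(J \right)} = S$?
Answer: $- \frac{163089}{2} \approx -81545.0$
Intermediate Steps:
$S = \frac{1}{2}$ ($S = 6 \cdot \frac{1}{4} + 5 \left(- \frac{1}{5}\right) = \frac{3}{2} - 1 = \frac{1}{2} \approx 0.5$)
$u{\left(J \right)} = \frac{1}{2}$
$D{\left(g \right)} = 2 g \left(405 + g\right)$ ($D{\left(g \right)} = \left(405 + g\right) 2 g = 2 g \left(405 + g\right)$)
$z{\left(O \right)} = \frac{363}{2} + O$ ($z{\left(O \right)} = \left(181 + O\right) + \frac{1}{2} = \frac{363}{2} + O$)
$z{\left(s{\left(-1 \right)} \right)} + D{\left(-214 \right)} = \left(\frac{363}{2} + 22\right) + 2 \left(-214\right) \left(405 - 214\right) = \frac{407}{2} + 2 \left(-214\right) 191 = \frac{407}{2} - 81748 = - \frac{163089}{2}$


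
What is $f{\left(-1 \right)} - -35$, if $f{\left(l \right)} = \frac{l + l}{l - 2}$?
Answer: $\frac{107}{3} \approx 35.667$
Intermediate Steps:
$f{\left(l \right)} = \frac{2 l}{-2 + l}$
$f{\left(-1 \right)} - -35 = 2 \left(-1\right) \frac{1}{-2 - 1} - -35 = 2 \left(-1\right) \frac{1}{-3} + 35 = 2 \left(-1\right) \left(- \frac{1}{3}\right) + 35 = \frac{2}{3} + 35 = \frac{107}{3}$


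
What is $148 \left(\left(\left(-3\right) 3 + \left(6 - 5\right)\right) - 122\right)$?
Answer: $-19240$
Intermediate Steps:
$148 \left(\left(\left(-3\right) 3 + \left(6 - 5\right)\right) - 122\right) = 148 \left(\left(-9 + 1\right) - 122\right) = 148 \left(-8 - 122\right) = 148 \left(-130\right) = -19240$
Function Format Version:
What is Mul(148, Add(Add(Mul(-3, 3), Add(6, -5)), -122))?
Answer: -19240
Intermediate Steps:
Mul(148, Add(Add(Mul(-3, 3), Add(6, -5)), -122)) = Mul(148, Add(Add(-9, 1), -122)) = Mul(148, Add(-8, -122)) = Mul(148, -130) = -19240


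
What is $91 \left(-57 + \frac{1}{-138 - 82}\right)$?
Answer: $- \frac{1141231}{220} \approx -5187.4$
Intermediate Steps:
$91 \left(-57 + \frac{1}{-138 - 82}\right) = 91 \left(-57 + \frac{1}{-220}\right) = 91 \left(-57 - \frac{1}{220}\right) = 91 \left(- \frac{12541}{220}\right) = - \frac{1141231}{220}$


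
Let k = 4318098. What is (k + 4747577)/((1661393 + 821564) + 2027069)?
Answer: 9065675/4510026 ≈ 2.0101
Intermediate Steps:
(k + 4747577)/((1661393 + 821564) + 2027069) = (4318098 + 4747577)/((1661393 + 821564) + 2027069) = 9065675/(2482957 + 2027069) = 9065675/4510026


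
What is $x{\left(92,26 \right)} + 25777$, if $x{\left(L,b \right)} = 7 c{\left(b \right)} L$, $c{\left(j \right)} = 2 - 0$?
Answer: $27065$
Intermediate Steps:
$c{\left(j \right)} = 2$ ($c{\left(j \right)} = 2 + 0 = 2$)
$x{\left(L,b \right)} = 14 L$ ($x{\left(L,b \right)} = 7 \cdot 2 L = 14 L$)
$x{\left(92,26 \right)} + 25777 = 14 \cdot 92 + 25777 = 1288 + 25777 = 27065$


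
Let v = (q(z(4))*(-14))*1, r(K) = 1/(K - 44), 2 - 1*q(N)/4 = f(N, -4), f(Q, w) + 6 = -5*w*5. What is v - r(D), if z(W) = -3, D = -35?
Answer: 407009/79 ≈ 5152.0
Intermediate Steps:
f(Q, w) = -6 - 25*w (f(Q, w) = -6 - 5*w*5 = -6 - 25*w)
q(N) = -368 (q(N) = 8 - 4*(-6 - 25*(-4)) = 8 - 4*(-6 + 100) = 8 - 4*94 = 8 - 376 = -368)
r(K) = 1/(-44 + K)
v = 5152 (v = -368*(-14)*1 = 5152*1 = 5152)
v - r(D) = 5152 - 1/(-44 - 35) = 5152 - 1/(-79) = 5152 - 1*(-1/79) = 5152 + 1/79 = 407009/79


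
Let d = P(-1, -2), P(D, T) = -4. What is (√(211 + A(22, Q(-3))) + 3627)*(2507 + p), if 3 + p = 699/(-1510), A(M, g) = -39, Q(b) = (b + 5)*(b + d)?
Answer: 13711296807/1510 + 3780341*√43/755 ≈ 9.1132e+6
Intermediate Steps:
d = -4
Q(b) = (-4 + b)*(5 + b) (Q(b) = (b + 5)*(b - 4) = (5 + b)*(-4 + b) = (-4 + b)*(5 + b))
p = -5229/1510 (p = -3 + 699/(-1510) = -3 + 699*(-1/1510) = -3 - 699/1510 = -5229/1510 ≈ -3.4629)
(√(211 + A(22, Q(-3))) + 3627)*(2507 + p) = (√(211 - 39) + 3627)*(2507 - 5229/1510) = (√172 + 3627)*(3780341/1510) = (2*√43 + 3627)*(3780341/1510) = (3627 + 2*√43)*(3780341/1510) = 13711296807/1510 + 3780341*√43/755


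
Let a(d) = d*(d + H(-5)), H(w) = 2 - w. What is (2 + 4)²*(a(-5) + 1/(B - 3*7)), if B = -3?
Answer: -723/2 ≈ -361.50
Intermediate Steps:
a(d) = d*(7 + d) (a(d) = d*(d + (2 - 1*(-5))) = d*(d + (2 + 5)) = d*(d + 7) = d*(7 + d))
(2 + 4)²*(a(-5) + 1/(B - 3*7)) = (2 + 4)²*(-5*(7 - 5) + 1/(-3 - 3*7)) = 6²*(-5*2 + 1/(-3 - 21)) = 36*(-10 + 1/(-24)) = 36*(-10 - 1/24) = 36*(-241/24) = -723/2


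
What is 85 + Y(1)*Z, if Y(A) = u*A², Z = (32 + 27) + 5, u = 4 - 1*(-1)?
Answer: 405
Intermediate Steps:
u = 5 (u = 4 + 1 = 5)
Z = 64 (Z = 59 + 5 = 64)
Y(A) = 5*A²
85 + Y(1)*Z = 85 + (5*1²)*64 = 85 + (5*1)*64 = 85 + 5*64 = 85 + 320 = 405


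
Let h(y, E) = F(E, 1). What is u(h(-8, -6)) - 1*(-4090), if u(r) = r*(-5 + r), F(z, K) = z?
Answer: 4156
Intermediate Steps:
h(y, E) = E
u(h(-8, -6)) - 1*(-4090) = -6*(-5 - 6) - 1*(-4090) = -6*(-11) + 4090 = 66 + 4090 = 4156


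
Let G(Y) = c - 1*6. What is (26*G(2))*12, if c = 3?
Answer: -936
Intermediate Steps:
G(Y) = -3 (G(Y) = 3 - 1*6 = 3 - 6 = -3)
(26*G(2))*12 = (26*(-3))*12 = -78*12 = -936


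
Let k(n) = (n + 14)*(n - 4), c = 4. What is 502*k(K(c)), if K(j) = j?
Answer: 0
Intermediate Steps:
k(n) = (-4 + n)*(14 + n) (k(n) = (14 + n)*(-4 + n) = (-4 + n)*(14 + n))
502*k(K(c)) = 502*(-56 + 4² + 10*4) = 502*(-56 + 16 + 40) = 502*0 = 0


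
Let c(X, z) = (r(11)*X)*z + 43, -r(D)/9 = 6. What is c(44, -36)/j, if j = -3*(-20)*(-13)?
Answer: -6583/60 ≈ -109.72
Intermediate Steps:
r(D) = -54 (r(D) = -9*6 = -54)
j = -780 (j = 60*(-13) = -780)
c(X, z) = 43 - 54*X*z (c(X, z) = (-54*X)*z + 43 = -54*X*z + 43 = 43 - 54*X*z)
c(44, -36)/j = (43 - 54*44*(-36))/(-780) = (43 + 85536)*(-1/780) = 85579*(-1/780) = -6583/60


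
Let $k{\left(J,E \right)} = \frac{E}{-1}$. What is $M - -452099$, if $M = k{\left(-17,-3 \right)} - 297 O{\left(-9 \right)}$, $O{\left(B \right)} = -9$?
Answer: $454775$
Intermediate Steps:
$k{\left(J,E \right)} = - E$ ($k{\left(J,E \right)} = E \left(-1\right) = - E$)
$M = 2676$ ($M = \left(-1\right) \left(-3\right) - -2673 = 3 + 2673 = 2676$)
$M - -452099 = 2676 - -452099 = 2676 + 452099 = 454775$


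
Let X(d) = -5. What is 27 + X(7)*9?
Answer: -18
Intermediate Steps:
27 + X(7)*9 = 27 - 5*9 = 27 - 45 = -18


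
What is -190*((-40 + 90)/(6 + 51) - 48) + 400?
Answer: 28060/3 ≈ 9353.3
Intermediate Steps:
-190*((-40 + 90)/(6 + 51) - 48) + 400 = -190*(50/57 - 48) + 400 = -190*(-2686/57) + 400 = 26860/3 + 400 = 28060/3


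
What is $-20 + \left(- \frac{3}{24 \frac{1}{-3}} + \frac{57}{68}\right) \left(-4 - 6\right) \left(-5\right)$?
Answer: $\frac{2765}{68} \approx 40.662$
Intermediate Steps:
$-20 + \left(- \frac{3}{24 \frac{1}{-3}} + \frac{57}{68}\right) \left(-4 - 6\right) \left(-5\right) = -20 + \left(- \frac{3}{24 \left(- \frac{1}{3}\right)} + 57 \cdot \frac{1}{68}\right) \left(\left(-10\right) \left(-5\right)\right) = -20 + \left(- \frac{3}{-8} + \frac{57}{68}\right) 50 = -20 + \left(\left(-3\right) \left(- \frac{1}{8}\right) + \frac{57}{68}\right) 50 = -20 + \left(\frac{3}{8} + \frac{57}{68}\right) 50 = -20 + \frac{165}{136} \cdot 50 = -20 + \frac{4125}{68} = \frac{2765}{68}$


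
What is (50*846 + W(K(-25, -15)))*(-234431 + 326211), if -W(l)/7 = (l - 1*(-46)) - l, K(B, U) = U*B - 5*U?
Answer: 3852740840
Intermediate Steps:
K(B, U) = -5*U + B*U (K(B, U) = B*U - 5*U = -5*U + B*U)
W(l) = -322 (W(l) = -7*((l - 1*(-46)) - l) = -7*((l + 46) - l) = -7*((46 + l) - l) = -7*46 = -322)
(50*846 + W(K(-25, -15)))*(-234431 + 326211) = (50*846 - 322)*(-234431 + 326211) = (42300 - 322)*91780 = 41978*91780 = 3852740840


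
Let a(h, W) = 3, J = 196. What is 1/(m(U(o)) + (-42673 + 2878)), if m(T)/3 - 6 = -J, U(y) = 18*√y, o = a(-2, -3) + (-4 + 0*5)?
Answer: -1/40365 ≈ -2.4774e-5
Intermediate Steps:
o = -1 (o = 3 + (-4 + 0*5) = 3 + (-4 + 0) = 3 - 4 = -1)
m(T) = -570 (m(T) = 18 + 3*(-1*196) = 18 + 3*(-196) = 18 - 588 = -570)
1/(m(U(o)) + (-42673 + 2878)) = 1/(-570 + (-42673 + 2878)) = 1/(-570 - 39795) = 1/(-40365) = -1/40365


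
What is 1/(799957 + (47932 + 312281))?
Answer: 1/1160170 ≈ 8.6194e-7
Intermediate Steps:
1/(799957 + (47932 + 312281)) = 1/(799957 + 360213) = 1/1160170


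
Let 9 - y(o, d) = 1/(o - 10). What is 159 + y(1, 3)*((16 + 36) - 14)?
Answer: 4547/9 ≈ 505.22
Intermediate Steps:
y(o, d) = 9 - 1/(-10 + o) (y(o, d) = 9 - 1/(o - 10) = 9 - 1/(-10 + o))
159 + y(1, 3)*((16 + 36) - 14) = 159 + ((-91 + 9*1)/(-10 + 1))*((16 + 36) - 14) = 159 + ((-91 + 9)/(-9))*(52 - 14) = 159 - ⅑*(-82)*38 = 159 + (82/9)*38 = 159 + 3116/9 = 4547/9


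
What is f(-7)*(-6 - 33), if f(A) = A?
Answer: 273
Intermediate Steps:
f(-7)*(-6 - 33) = -7*(-6 - 33) = -7*(-39) = 273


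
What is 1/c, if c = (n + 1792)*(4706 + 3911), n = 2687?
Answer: 1/38595543 ≈ 2.5910e-8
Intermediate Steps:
c = 38595543 (c = (2687 + 1792)*(4706 + 3911) = 4479*8617 = 38595543)
1/c = 1/38595543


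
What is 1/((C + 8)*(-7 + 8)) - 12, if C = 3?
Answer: -131/11 ≈ -11.909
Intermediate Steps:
1/((C + 8)*(-7 + 8)) - 12 = 1/((3 + 8)*(-7 + 8)) - 12 = 1/(11*1) - 12 = (1/11)*1 - 12 = 1/11 - 12 = -131/11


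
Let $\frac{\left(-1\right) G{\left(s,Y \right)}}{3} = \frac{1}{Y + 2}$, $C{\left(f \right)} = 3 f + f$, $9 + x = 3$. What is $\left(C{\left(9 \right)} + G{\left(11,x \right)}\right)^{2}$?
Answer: $\frac{21609}{16} \approx 1350.6$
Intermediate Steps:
$x = -6$ ($x = -9 + 3 = -6$)
$C{\left(f \right)} = 4 f$
$G{\left(s,Y \right)} = - \frac{3}{2 + Y}$ ($G{\left(s,Y \right)} = - \frac{3}{Y + 2} = - \frac{3}{2 + Y}$)
$\left(C{\left(9 \right)} + G{\left(11,x \right)}\right)^{2} = \left(4 \cdot 9 - \frac{3}{2 - 6}\right)^{2} = \left(36 - \frac{3}{-4}\right)^{2} = \left(36 - - \frac{3}{4}\right)^{2} = \left(36 + \frac{3}{4}\right)^{2} = \left(\frac{147}{4}\right)^{2} = \frac{21609}{16}$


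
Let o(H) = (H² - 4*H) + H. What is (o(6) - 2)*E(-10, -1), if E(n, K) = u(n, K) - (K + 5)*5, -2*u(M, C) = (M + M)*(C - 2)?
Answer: -800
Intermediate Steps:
u(M, C) = -M*(-2 + C) (u(M, C) = -(M + M)*(C - 2)/2 = -2*M*(-2 + C)/2 = -M*(-2 + C))
o(H) = H² - 3*H
E(n, K) = -25 - 5*K + n*(2 - K) (E(n, K) = n*(2 - K) - (K + 5)*5 = n*(2 - K) - (5 + K)*5 = n*(2 - K) - (25 + 5*K) = n*(2 - K) + (-25 - 5*K) = -25 - 5*K + n*(2 - K))
(o(6) - 2)*E(-10, -1) = (6*(-3 + 6) - 2)*(-25 - 5*(-1) - 1*(-10)*(-2 - 1)) = (6*3 - 2)*(-25 + 5 - 1*(-10)*(-3)) = (18 - 2)*(-25 + 5 - 30) = 16*(-50) = -800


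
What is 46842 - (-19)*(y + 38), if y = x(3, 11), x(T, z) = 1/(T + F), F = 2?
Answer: 237839/5 ≈ 47568.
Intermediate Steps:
x(T, z) = 1/(2 + T) (x(T, z) = 1/(T + 2) = 1/(2 + T))
y = ⅕ (y = 1/(2 + 3) = 1/5 = ⅕ ≈ 0.20000)
46842 - (-19)*(y + 38) = 46842 - (-19)*(⅕ + 38) = 46842 - (-19)*191/5 = 46842 - 1*(-3629/5) = 46842 + 3629/5 = 237839/5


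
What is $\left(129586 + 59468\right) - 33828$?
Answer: $155226$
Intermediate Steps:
$\left(129586 + 59468\right) - 33828 = 189054 - 33828 = 155226$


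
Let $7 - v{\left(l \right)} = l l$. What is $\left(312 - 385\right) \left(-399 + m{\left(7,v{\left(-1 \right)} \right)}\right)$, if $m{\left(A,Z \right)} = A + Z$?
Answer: $28178$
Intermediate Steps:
$v{\left(l \right)} = 7 - l^{2}$ ($v{\left(l \right)} = 7 - l l = 7 - l^{2}$)
$\left(312 - 385\right) \left(-399 + m{\left(7,v{\left(-1 \right)} \right)}\right) = \left(312 - 385\right) \left(-399 + \left(7 + \left(7 - \left(-1\right)^{2}\right)\right)\right) = - 73 \left(-399 + \left(7 + \left(7 - 1\right)\right)\right) = - 73 \left(-399 + \left(7 + 6\right)\right) = - 73 \left(-399 + 13\right) = \left(-73\right) \left(-386\right) = 28178$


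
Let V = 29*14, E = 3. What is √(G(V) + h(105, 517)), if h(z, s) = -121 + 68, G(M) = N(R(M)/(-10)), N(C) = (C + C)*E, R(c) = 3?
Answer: I*√1370/5 ≈ 7.4027*I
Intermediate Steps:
V = 406
N(C) = 6*C (N(C) = (C + C)*3 = (2*C)*3 = 6*C)
G(M) = -9/5 (G(M) = 6*(3/(-10)) = 6*(3*(-⅒)) = 6*(-3/10) = -9/5)
h(z, s) = -53
√(G(V) + h(105, 517)) = √(-9/5 - 53) = √(-274/5) = I*√1370/5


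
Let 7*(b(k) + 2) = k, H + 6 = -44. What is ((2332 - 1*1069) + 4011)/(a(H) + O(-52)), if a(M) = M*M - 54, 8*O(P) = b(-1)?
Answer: 295344/136961 ≈ 2.1564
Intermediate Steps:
H = -50 (H = -6 - 44 = -50)
b(k) = -2 + k/7
O(P) = -15/56 (O(P) = (-2 + (⅐)*(-1))/8 = (-2 - ⅐)/8 = (⅛)*(-15/7) = -15/56)
a(M) = -54 + M² (a(M) = M² - 54 = -54 + M²)
((2332 - 1*1069) + 4011)/(a(H) + O(-52)) = ((2332 - 1*1069) + 4011)/((-54 + (-50)²) - 15/56) = ((2332 - 1069) + 4011)/((-54 + 2500) - 15/56) = (1263 + 4011)/(2446 - 15/56) = 5274/(136961/56) = 5274*(56/136961) = 295344/136961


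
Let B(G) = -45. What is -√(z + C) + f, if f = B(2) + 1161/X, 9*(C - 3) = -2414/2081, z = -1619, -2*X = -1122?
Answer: -8028/187 - I*√62988702718/6243 ≈ -42.93 - 40.201*I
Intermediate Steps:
X = 561 (X = -½*(-1122) = 561)
C = 53773/18729 (C = 3 + (-2414/2081)/9 = 3 + (-2414*1/2081)/9 = 3 + (⅑)*(-2414/2081) = 3 - 2414/18729 = 53773/18729 ≈ 2.8711)
f = -8028/187 (f = -45 + 1161/561 = -45 + 1161*(1/561) = -45 + 387/187 = -8028/187 ≈ -42.930)
-√(z + C) + f = -√(-1619 + 53773/18729) - 8028/187 = -√(-30268478/18729) - 8028/187 = -I*√62988702718/6243 - 8028/187 = -8028/187 - I*√62988702718/6243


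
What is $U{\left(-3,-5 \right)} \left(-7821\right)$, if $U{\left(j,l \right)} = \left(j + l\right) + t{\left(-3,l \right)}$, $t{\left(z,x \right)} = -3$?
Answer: $86031$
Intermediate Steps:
$U{\left(j,l \right)} = -3 + j + l$ ($U{\left(j,l \right)} = \left(j + l\right) - 3 = -3 + j + l$)
$U{\left(-3,-5 \right)} \left(-7821\right) = \left(-3 - 3 - 5\right) \left(-7821\right) = \left(-11\right) \left(-7821\right) = 86031$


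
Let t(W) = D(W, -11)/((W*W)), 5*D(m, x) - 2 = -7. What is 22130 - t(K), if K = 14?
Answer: 4337481/196 ≈ 22130.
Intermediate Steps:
D(m, x) = -1 (D(m, x) = ⅖ + (⅕)*(-7) = ⅖ - 7/5 = -1)
t(W) = -1/W² (t(W) = -1/(W*W) = -1/(W²) = -1/W²)
22130 - t(K) = 22130 - (-1)/14² = 22130 - (-1)/196 = 22130 - 1*(-1/196) = 22130 + 1/196 = 4337481/196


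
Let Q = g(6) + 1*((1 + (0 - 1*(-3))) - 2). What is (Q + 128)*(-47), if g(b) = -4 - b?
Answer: -5640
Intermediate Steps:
Q = -8 (Q = (-4 - 1*6) + 1*((1 + (0 - 1*(-3))) - 2) = (-4 - 6) + 1*((1 + (0 + 3)) - 2) = -10 + 1*((1 + 3) - 2) = -10 + 1*(4 - 2) = -10 + 1*2 = -10 + 2 = -8)
(Q + 128)*(-47) = (-8 + 128)*(-47) = 120*(-47) = -5640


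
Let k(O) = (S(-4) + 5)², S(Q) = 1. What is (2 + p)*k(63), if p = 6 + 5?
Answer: 468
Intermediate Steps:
p = 11
k(O) = 36 (k(O) = (1 + 5)² = 6² = 36)
(2 + p)*k(63) = (2 + 11)*36 = 13*36 = 468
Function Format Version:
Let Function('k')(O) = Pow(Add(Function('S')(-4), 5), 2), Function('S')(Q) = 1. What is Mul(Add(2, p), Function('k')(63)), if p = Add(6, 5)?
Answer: 468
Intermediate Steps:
p = 11
Function('k')(O) = 36 (Function('k')(O) = Pow(Add(1, 5), 2) = Pow(6, 2) = 36)
Mul(Add(2, p), Function('k')(63)) = Mul(Add(2, 11), 36) = Mul(13, 36) = 468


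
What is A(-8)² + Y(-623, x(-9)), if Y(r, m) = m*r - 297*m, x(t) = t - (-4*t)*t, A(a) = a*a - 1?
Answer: -285831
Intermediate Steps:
A(a) = -1 + a² (A(a) = a² - 1 = -1 + a²)
x(t) = t + 4*t² (x(t) = t - (-4)*t² = t + 4*t²)
Y(r, m) = -297*m + m*r
A(-8)² + Y(-623, x(-9)) = (-1 + (-8)²)² + (-9*(1 + 4*(-9)))*(-297 - 623) = (-1 + 64)² - 9*(1 - 36)*(-920) = 63² - 9*(-35)*(-920) = 3969 + 315*(-920) = 3969 - 289800 = -285831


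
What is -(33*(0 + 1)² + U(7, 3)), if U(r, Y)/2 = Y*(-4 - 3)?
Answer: 9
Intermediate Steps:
U(r, Y) = -14*Y (U(r, Y) = 2*(Y*(-4 - 3)) = 2*(Y*(-7)) = 2*(-7*Y) = -14*Y)
-(33*(0 + 1)² + U(7, 3)) = -(33*(0 + 1)² - 14*3) = -(33*1² - 42) = -(33*1 - 42) = -(33 - 42) = -1*(-9) = 9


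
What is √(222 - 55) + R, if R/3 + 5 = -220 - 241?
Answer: -1398 + √167 ≈ -1385.1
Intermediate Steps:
R = -1398 (R = -15 + 3*(-220 - 241) = -15 + 3*(-461) = -15 - 1383 = -1398)
√(222 - 55) + R = √(222 - 55) - 1398 = √167 - 1398 = -1398 + √167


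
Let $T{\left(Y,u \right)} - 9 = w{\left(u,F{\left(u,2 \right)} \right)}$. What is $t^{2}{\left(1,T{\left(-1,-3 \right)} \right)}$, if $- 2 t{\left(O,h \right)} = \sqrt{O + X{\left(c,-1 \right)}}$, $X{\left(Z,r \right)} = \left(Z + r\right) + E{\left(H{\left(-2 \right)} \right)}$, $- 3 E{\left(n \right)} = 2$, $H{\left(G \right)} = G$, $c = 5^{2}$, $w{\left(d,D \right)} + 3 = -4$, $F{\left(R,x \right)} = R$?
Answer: $\frac{73}{12} \approx 6.0833$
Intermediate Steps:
$w{\left(d,D \right)} = -7$ ($w{\left(d,D \right)} = -3 - 4 = -7$)
$c = 25$
$E{\left(n \right)} = - \frac{2}{3}$ ($E{\left(n \right)} = \left(- \frac{1}{3}\right) 2 = - \frac{2}{3}$)
$X{\left(Z,r \right)} = - \frac{2}{3} + Z + r$ ($X{\left(Z,r \right)} = \left(Z + r\right) - \frac{2}{3} = - \frac{2}{3} + Z + r$)
$T{\left(Y,u \right)} = 2$ ($T{\left(Y,u \right)} = 9 - 7 = 2$)
$t{\left(O,h \right)} = - \frac{\sqrt{\frac{70}{3} + O}}{2}$ ($t{\left(O,h \right)} = - \frac{\sqrt{O - - \frac{70}{3}}}{2} = - \frac{\sqrt{O + \frac{70}{3}}}{2} = - \frac{\sqrt{\frac{70}{3} + O}}{2}$)
$t^{2}{\left(1,T{\left(-1,-3 \right)} \right)} = \left(- \frac{\sqrt{210 + 9 \cdot 1}}{6}\right)^{2} = \left(- \frac{\sqrt{210 + 9}}{6}\right)^{2} = \left(- \frac{\sqrt{219}}{6}\right)^{2} = \frac{73}{12}$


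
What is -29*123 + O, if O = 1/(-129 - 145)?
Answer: -977359/274 ≈ -3567.0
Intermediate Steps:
O = -1/274 (O = 1/(-274) = -1/274 ≈ -0.0036496)
-29*123 + O = -29*123 - 1/274 = -3567 - 1/274 = -977359/274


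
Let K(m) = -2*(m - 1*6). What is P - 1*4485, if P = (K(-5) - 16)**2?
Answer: -4449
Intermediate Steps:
K(m) = 12 - 2*m (K(m) = -2*(m - 6) = -2*(-6 + m) = 12 - 2*m)
P = 36 (P = ((12 - 2*(-5)) - 16)**2 = ((12 + 10) - 16)**2 = (22 - 16)**2 = 6**2 = 36)
P - 1*4485 = 36 - 1*4485 = 36 - 4485 = -4449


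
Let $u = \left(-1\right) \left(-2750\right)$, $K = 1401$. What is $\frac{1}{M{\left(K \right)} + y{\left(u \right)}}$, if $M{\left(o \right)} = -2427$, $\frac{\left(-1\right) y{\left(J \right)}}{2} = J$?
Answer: $- \frac{1}{7927} \approx -0.00012615$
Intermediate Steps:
$u = 2750$
$y{\left(J \right)} = - 2 J$
$\frac{1}{M{\left(K \right)} + y{\left(u \right)}} = \frac{1}{-2427 - 5500} = \frac{1}{-7927} = - \frac{1}{7927}$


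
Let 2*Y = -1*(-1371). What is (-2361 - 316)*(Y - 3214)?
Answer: 13537589/2 ≈ 6.7688e+6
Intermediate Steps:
Y = 1371/2 (Y = (-1*(-1371))/2 = (½)*1371 = 1371/2 ≈ 685.50)
(-2361 - 316)*(Y - 3214) = (-2361 - 316)*(1371/2 - 3214) = -2677*(-5057/2) = 13537589/2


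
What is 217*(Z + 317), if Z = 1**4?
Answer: 69006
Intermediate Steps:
Z = 1
217*(Z + 317) = 217*(1 + 317) = 217*318 = 69006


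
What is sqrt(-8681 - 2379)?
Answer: 2*I*sqrt(2765) ≈ 105.17*I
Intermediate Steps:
sqrt(-8681 - 2379) = sqrt(-11060) = 2*I*sqrt(2765)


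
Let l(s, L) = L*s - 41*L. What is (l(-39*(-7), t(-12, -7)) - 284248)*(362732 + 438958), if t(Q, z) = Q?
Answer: -230110684080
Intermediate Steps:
l(s, L) = -41*L + L*s
(l(-39*(-7), t(-12, -7)) - 284248)*(362732 + 438958) = (-12*(-41 - 39*(-7)) - 284248)*(362732 + 438958) = (-12*(-41 + 273) - 284248)*801690 = (-12*232 - 284248)*801690 = (-2784 - 284248)*801690 = -287032*801690 = -230110684080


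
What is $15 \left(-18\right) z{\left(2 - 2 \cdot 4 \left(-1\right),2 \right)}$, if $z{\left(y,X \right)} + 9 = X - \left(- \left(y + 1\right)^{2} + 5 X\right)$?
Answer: $-28080$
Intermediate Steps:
$z{\left(y,X \right)} = -9 + \left(1 + y\right)^{2} - 4 X$ ($z{\left(y,X \right)} = -9 - \left(- \left(y + 1\right)^{2} + 4 X\right) = -9 - \left(- \left(1 + y\right)^{2} + 4 X\right) = -9 + \left(1 + y\right)^{2} - 4 X$)
$15 \left(-18\right) z{\left(2 - 2 \cdot 4 \left(-1\right),2 \right)} = 15 \left(-18\right) \left(-9 + \left(1 - \left(-2 + 2 \cdot 4 \left(-1\right)\right)\right)^{2} - 8\right) = - 270 \left(-9 + \left(1 + \left(2 - -8\right)\right)^{2} - 8\right) = - 270 \left(-9 + \left(1 + \left(2 + 8\right)\right)^{2} - 8\right) = - 270 \left(-9 + \left(1 + 10\right)^{2} - 8\right) = - 270 \left(-9 + 11^{2} - 8\right) = - 270 \left(-9 + 121 - 8\right) = \left(-270\right) 104 = -28080$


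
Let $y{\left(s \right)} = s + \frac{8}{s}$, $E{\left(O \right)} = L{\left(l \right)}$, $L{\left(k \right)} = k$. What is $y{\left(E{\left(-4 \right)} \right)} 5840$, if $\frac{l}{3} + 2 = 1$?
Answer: $- \frac{99280}{3} \approx -33093.0$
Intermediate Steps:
$l = -3$ ($l = -6 + 3 \cdot 1 = -6 + 3 = -3$)
$E{\left(O \right)} = -3$
$y{\left(E{\left(-4 \right)} \right)} 5840 = \left(-3 + \frac{8}{-3}\right) 5840 = \left(-3 + 8 \left(- \frac{1}{3}\right)\right) 5840 = \left(-3 - \frac{8}{3}\right) 5840 = \left(- \frac{17}{3}\right) 5840 = - \frac{99280}{3}$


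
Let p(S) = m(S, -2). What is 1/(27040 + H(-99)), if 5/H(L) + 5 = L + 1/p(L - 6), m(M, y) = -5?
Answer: 521/14087815 ≈ 3.6982e-5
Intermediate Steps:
p(S) = -5
H(L) = 5/(-26/5 + L) (H(L) = 5/(-5 + (L + 1/(-5))) = 5/(-5 + (L - 1/5)) = 5/(-5 + (-1/5 + L)) = 5/(-26/5 + L))
1/(27040 + H(-99)) = 1/(27040 + 25/(-26 + 5*(-99))) = 1/(27040 + 25/(-26 - 495)) = 1/(27040 + 25/(-521)) = 1/(27040 + 25*(-1/521)) = 1/(27040 - 25/521) = 1/(14087815/521) = 521/14087815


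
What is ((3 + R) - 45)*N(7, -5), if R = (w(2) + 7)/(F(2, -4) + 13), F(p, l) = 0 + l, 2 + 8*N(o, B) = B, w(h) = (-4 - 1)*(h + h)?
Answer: 2737/72 ≈ 38.014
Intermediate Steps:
w(h) = -10*h
N(o, B) = -1/4 + B/8
F(p, l) = l
R = -13/9 (R = (-10*2 + 7)/(-4 + 13) = (-20 + 7)/9 = -13*1/9 = -13/9 ≈ -1.4444)
((3 + R) - 45)*N(7, -5) = ((3 - 13/9) - 45)*(-1/4 + (1/8)*(-5)) = (14/9 - 45)*(-1/4 - 5/8) = -391/9*(-7/8) = 2737/72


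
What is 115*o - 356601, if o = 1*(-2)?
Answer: -356831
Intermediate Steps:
o = -2
115*o - 356601 = 115*(-2) - 356601 = -230 - 356601 = -356831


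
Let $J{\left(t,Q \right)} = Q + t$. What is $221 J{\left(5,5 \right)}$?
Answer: $2210$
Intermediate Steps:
$221 J{\left(5,5 \right)} = 221 \left(5 + 5\right) = 221 \cdot 10 = 2210$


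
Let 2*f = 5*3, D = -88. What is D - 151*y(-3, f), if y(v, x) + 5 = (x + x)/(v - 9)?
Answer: 3423/4 ≈ 855.75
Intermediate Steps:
f = 15/2 (f = (5*3)/2 = (½)*15 = 15/2 ≈ 7.5000)
y(v, x) = -5 + 2*x/(-9 + v) (y(v, x) = -5 + (x + x)/(v - 9) = -5 + (2*x)/(-9 + v) = -5 + 2*x/(-9 + v))
D - 151*y(-3, f) = -88 - 151*(45 - 5*(-3) + 2*(15/2))/(-9 - 3) = -88 - 151*(45 + 15 + 15)/(-12) = -88 - (-151)*75/12 = -88 - 151*(-25/4) = -88 + 3775/4 = 3423/4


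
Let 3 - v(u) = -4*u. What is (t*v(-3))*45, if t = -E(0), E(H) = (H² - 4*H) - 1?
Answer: -405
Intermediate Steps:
E(H) = -1 + H² - 4*H
v(u) = 3 + 4*u (v(u) = 3 - (-4)*u = 3 + 4*u)
t = 1 (t = -(-1 + 0² - 4*0) = -(-1 + 0 + 0) = -1*(-1) = 1)
(t*v(-3))*45 = (1*(3 + 4*(-3)))*45 = (1*(3 - 12))*45 = (1*(-9))*45 = -9*45 = -405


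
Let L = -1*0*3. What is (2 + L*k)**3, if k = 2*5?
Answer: 8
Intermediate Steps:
L = 0 (L = 0*3 = 0)
k = 10
(2 + L*k)**3 = (2 + 0*10)**3 = (2 + 0)**3 = 2**3 = 8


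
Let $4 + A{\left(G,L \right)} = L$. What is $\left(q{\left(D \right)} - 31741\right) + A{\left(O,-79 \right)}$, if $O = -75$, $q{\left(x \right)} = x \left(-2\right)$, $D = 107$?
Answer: $-32038$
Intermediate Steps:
$q{\left(x \right)} = - 2 x$
$A{\left(G,L \right)} = -4 + L$
$\left(q{\left(D \right)} - 31741\right) + A{\left(O,-79 \right)} = \left(\left(-2\right) 107 - 31741\right) - 83 = \left(-214 - 31741\right) - 83 = -31955 - 83 = -32038$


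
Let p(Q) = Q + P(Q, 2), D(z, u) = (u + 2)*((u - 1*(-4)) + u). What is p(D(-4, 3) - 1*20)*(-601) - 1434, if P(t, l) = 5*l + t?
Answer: -43504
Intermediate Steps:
D(z, u) = (2 + u)*(4 + 2*u) (D(z, u) = (2 + u)*((u + 4) + u) = (2 + u)*((4 + u) + u) = (2 + u)*(4 + 2*u))
P(t, l) = t + 5*l
p(Q) = 10 + 2*Q (p(Q) = Q + (Q + 5*2) = Q + (Q + 10) = Q + (10 + Q) = 10 + 2*Q)
p(D(-4, 3) - 1*20)*(-601) - 1434 = (10 + 2*((8 + 2*3² + 8*3) - 1*20))*(-601) - 1434 = (10 + 2*((8 + 2*9 + 24) - 20))*(-601) - 1434 = (10 + 2*((8 + 18 + 24) - 20))*(-601) - 1434 = (10 + 2*(50 - 20))*(-601) - 1434 = (10 + 2*30)*(-601) - 1434 = (10 + 60)*(-601) - 1434 = 70*(-601) - 1434 = -42070 - 1434 = -43504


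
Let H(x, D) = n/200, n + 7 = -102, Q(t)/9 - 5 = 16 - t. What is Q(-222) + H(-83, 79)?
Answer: 437291/200 ≈ 2186.5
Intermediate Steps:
Q(t) = 189 - 9*t (Q(t) = 45 + 9*(16 - t) = 45 + (144 - 9*t) = 189 - 9*t)
n = -109 (n = -7 - 102 = -109)
H(x, D) = -109/200
Q(-222) + H(-83, 79) = (189 - 9*(-222)) - 109/200 = (189 + 1998) - 109/200 = 2187 - 109/200 = 437291/200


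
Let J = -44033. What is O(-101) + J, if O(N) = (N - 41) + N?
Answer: -44276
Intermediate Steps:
O(N) = -41 + 2*N (O(N) = (-41 + N) + N = -41 + 2*N)
O(-101) + J = (-41 + 2*(-101)) - 44033 = (-41 - 202) - 44033 = -243 - 44033 = -44276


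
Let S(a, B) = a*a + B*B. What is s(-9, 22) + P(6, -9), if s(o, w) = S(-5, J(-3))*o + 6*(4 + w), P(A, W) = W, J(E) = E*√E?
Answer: 165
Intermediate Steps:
J(E) = E^(3/2)
S(a, B) = B² + a² (S(a, B) = a² + B² = B² + a²)
s(o, w) = 24 - 2*o + 6*w (s(o, w) = (((-3)^(3/2))² + (-5)²)*o + 6*(4 + w) = ((-3*I*√3)² + 25)*o + (24 + 6*w) = (-27 + 25)*o + (24 + 6*w) = -2*o + (24 + 6*w) = 24 - 2*o + 6*w)
s(-9, 22) + P(6, -9) = (24 - 2*(-9) + 6*22) - 9 = (24 + 18 + 132) - 9 = 174 - 9 = 165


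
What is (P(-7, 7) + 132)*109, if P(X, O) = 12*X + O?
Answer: 5995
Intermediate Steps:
P(X, O) = O + 12*X
(P(-7, 7) + 132)*109 = ((7 + 12*(-7)) + 132)*109 = ((7 - 84) + 132)*109 = (-77 + 132)*109 = 55*109 = 5995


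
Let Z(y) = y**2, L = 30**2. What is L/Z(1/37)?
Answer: 1232100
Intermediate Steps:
L = 900
L/Z(1/37) = 900/((1/37)**2) = 900/(1/1369) = 900*1369 = 1232100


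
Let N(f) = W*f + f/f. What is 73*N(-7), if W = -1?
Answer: 584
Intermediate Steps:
N(f) = 1 - f (N(f) = -f + f/f = -f + 1 = 1 - f)
73*N(-7) = 73*(1 - 1*(-7)) = 73*(1 + 7) = 73*8 = 584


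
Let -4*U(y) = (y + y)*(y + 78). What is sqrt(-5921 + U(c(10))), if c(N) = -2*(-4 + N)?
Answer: 5*I*sqrt(221) ≈ 74.33*I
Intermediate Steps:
c(N) = 8 - 2*N
U(y) = -y*(78 + y)/2 (U(y) = -(y + y)*(y + 78)/4 = -2*y*(78 + y)/4 = -y*(78 + y)/2)
sqrt(-5921 + U(c(10))) = sqrt(-5921 - (8 - 2*10)*(78 + (8 - 2*10))/2) = sqrt(-5921 - (8 - 20)*(78 + (8 - 20))/2) = sqrt(-5921 - 1/2*(-12)*(78 - 12)) = sqrt(-5921 - 1/2*(-12)*66) = sqrt(-5921 + 396) = sqrt(-5525) = 5*I*sqrt(221)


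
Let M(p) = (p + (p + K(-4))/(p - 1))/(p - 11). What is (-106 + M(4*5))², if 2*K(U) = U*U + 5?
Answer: 1255355761/116964 ≈ 10733.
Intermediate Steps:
K(U) = 5/2 + U²/2 (K(U) = (U*U + 5)/2 = (U² + 5)/2 = (5 + U²)/2 = 5/2 + U²/2)
M(p) = (p + (21/2 + p)/(-1 + p))/(-11 + p) (M(p) = (p + (p + (5/2 + (½)*(-4)²))/(p - 1))/(p - 11) = (p + (p + (5/2 + (½)*16))/(-1 + p))/(-11 + p) = (p + (p + (5/2 + 8))/(-1 + p))/(-11 + p) = (p + (p + 21/2)/(-1 + p))/(-11 + p) = (p + (21/2 + p)/(-1 + p))/(-11 + p))
(-106 + M(4*5))² = (-106 + (21/2 + (4*5)²)/(11 + (4*5)² - 48*5))² = (-106 + (21/2 + 20²)/(11 + 20² - 12*20))² = (-106 + (21/2 + 400)/(11 + 400 - 240))² = (-106 + (821/2)/171)² = (-106 + (1/171)*(821/2))² = (-106 + 821/342)² = (-35431/342)² = 1255355761/116964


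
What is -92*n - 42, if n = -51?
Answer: 4650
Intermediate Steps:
-92*n - 42 = -92*(-51) - 42 = 4692 - 42 = 4650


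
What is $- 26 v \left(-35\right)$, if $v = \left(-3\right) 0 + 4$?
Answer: $3640$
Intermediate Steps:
$v = 4$ ($v = 0 + 4 = 4$)
$- 26 v \left(-35\right) = \left(-26\right) 4 \left(-35\right) = \left(-104\right) \left(-35\right) = 3640$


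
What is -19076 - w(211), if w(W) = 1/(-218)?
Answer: -4158567/218 ≈ -19076.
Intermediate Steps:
w(W) = -1/218
-19076 - w(211) = -19076 - 1*(-1/218) = -19076 + 1/218 = -4158567/218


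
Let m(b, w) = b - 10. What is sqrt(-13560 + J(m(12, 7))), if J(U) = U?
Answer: I*sqrt(13558) ≈ 116.44*I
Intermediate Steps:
m(b, w) = -10 + b
sqrt(-13560 + J(m(12, 7))) = sqrt(-13560 + (-10 + 12)) = sqrt(-13560 + 2) = sqrt(-13558) = I*sqrt(13558)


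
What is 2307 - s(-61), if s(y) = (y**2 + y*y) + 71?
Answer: -5206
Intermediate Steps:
s(y) = 71 + 2*y**2 (s(y) = (y**2 + y**2) + 71 = 2*y**2 + 71 = 71 + 2*y**2)
2307 - s(-61) = 2307 - (71 + 2*(-61)**2) = 2307 - (71 + 2*3721) = 2307 - (71 + 7442) = 2307 - 1*7513 = 2307 - 7513 = -5206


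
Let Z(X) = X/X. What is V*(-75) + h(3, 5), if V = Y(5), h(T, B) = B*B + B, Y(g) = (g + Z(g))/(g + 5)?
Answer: -15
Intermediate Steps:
Z(X) = 1
Y(g) = (1 + g)/(5 + g) (Y(g) = (g + 1)/(g + 5) = (1 + g)/(5 + g))
h(T, B) = B + B**2 (h(T, B) = B**2 + B = B + B**2)
V = 3/5 (V = (1 + 5)/(5 + 5) = 6/10 = (1/10)*6 = 3/5 ≈ 0.60000)
V*(-75) + h(3, 5) = (3/5)*(-75) + 5*(1 + 5) = -45 + 5*6 = -45 + 30 = -15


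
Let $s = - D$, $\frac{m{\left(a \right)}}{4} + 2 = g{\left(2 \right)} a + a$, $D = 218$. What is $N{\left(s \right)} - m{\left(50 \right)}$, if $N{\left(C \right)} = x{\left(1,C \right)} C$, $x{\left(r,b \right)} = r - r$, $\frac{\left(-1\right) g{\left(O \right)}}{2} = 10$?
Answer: $3808$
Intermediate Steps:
$g{\left(O \right)} = -20$ ($g{\left(O \right)} = \left(-2\right) 10 = -20$)
$x{\left(r,b \right)} = 0$
$m{\left(a \right)} = -8 - 76 a$ ($m{\left(a \right)} = -8 + 4 \left(- 20 a + a\right) = -8 + 4 \left(- 19 a\right) = -8 - 76 a$)
$s = -218$ ($s = \left(-1\right) 218 = -218$)
$N{\left(C \right)} = 0$ ($N{\left(C \right)} = 0 C = 0$)
$N{\left(s \right)} - m{\left(50 \right)} = 0 - \left(-8 - 3800\right) = 0 - -3808 = 0 + 3808 = 3808$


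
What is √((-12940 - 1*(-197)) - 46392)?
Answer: I*√59135 ≈ 243.18*I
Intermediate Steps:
√((-12940 - 1*(-197)) - 46392) = √((-12940 + 197) - 46392) = √(-12743 - 46392) = √(-59135) = I*√59135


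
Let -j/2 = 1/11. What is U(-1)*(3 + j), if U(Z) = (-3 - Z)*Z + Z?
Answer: 31/11 ≈ 2.8182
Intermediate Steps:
j = -2/11 ≈ -0.18182
U(Z) = Z + Z*(-3 - Z) (U(Z) = Z*(-3 - Z) + Z = Z + Z*(-3 - Z))
U(-1)*(3 + j) = (-1*(-1)*(2 - 1))*(3 - 2/11) = -1*(-1)*1*(31/11) = 1*(31/11) = 31/11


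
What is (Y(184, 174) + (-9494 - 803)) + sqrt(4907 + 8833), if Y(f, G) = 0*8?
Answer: -10297 + 2*sqrt(3435) ≈ -10180.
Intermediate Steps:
Y(f, G) = 0
(Y(184, 174) + (-9494 - 803)) + sqrt(4907 + 8833) = (0 + (-9494 - 803)) + sqrt(4907 + 8833) = (0 - 10297) + sqrt(13740) = -10297 + 2*sqrt(3435)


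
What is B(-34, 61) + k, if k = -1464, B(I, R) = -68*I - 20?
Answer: 828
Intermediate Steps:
B(I, R) = -20 - 68*I
B(-34, 61) + k = (-20 - 68*(-34)) - 1464 = (-20 + 2312) - 1464 = 2292 - 1464 = 828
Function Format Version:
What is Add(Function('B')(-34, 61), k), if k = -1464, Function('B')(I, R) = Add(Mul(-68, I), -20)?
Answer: 828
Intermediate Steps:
Function('B')(I, R) = Add(-20, Mul(-68, I))
Add(Function('B')(-34, 61), k) = Add(Add(-20, Mul(-68, -34)), -1464) = Add(Add(-20, 2312), -1464) = Add(2292, -1464) = 828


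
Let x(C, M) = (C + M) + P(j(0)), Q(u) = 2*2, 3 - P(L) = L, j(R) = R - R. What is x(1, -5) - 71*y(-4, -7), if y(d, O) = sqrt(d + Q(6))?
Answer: -1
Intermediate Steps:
j(R) = 0
P(L) = 3 - L
Q(u) = 4
y(d, O) = sqrt(4 + d) (y(d, O) = sqrt(d + 4) = sqrt(4 + d))
x(C, M) = 3 + C + M (x(C, M) = (C + M) + (3 - 1*0) = (C + M) + (3 + 0) = (C + M) + 3 = 3 + C + M)
x(1, -5) - 71*y(-4, -7) = (3 + 1 - 5) - 71*sqrt(4 - 4) = -1 - 71*sqrt(0) = -1 - 71*0 = -1 + 0 = -1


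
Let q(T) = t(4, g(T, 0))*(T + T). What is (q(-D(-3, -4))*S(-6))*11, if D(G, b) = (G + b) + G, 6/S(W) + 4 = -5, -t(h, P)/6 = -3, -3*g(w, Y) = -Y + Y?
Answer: -2640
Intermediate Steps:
g(w, Y) = 0 (g(w, Y) = -(-Y + Y)/3 = -1/3*0 = 0)
t(h, P) = 18 (t(h, P) = -6*(-3) = 18)
S(W) = -2/3 (S(W) = 6/(-4 - 5) = 6/(-9) = 6*(-1/9) = -2/3)
D(G, b) = b + 2*G
q(T) = 36*T (q(T) = 18*(T + T) = 18*(2*T) = 36*T)
(q(-D(-3, -4))*S(-6))*11 = ((36*(-(-4 + 2*(-3))))*(-2/3))*11 = ((36*(-(-4 - 6)))*(-2/3))*11 = ((36*(-1*(-10)))*(-2/3))*11 = ((36*10)*(-2/3))*11 = (360*(-2/3))*11 = -240*11 = -2640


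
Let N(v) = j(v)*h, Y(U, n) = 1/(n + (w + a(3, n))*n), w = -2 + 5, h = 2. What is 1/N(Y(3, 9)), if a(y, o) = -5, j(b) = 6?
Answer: 1/12 ≈ 0.083333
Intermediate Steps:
w = 3
Y(U, n) = -1/n (Y(U, n) = 1/(n + (3 - 5)*n) = 1/(n - 2*n) = 1/(-n) = -1/n)
N(v) = 12 (N(v) = 6*2 = 12)
1/N(Y(3, 9)) = 1/12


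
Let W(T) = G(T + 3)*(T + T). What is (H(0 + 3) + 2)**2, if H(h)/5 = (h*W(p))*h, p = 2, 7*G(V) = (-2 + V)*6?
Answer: 10588516/49 ≈ 2.1609e+5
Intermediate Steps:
G(V) = -12/7 + 6*V/7 (G(V) = ((-2 + V)*6)/7 = (-12 + 6*V)/7 = -12/7 + 6*V/7)
W(T) = 2*T*(6/7 + 6*T/7) (W(T) = (-12/7 + 6*(T + 3)/7)*(T + T) = (-12/7 + 6*(3 + T)/7)*(2*T) = (-12/7 + (18/7 + 6*T/7))*(2*T) = (6/7 + 6*T/7)*(2*T) = 2*T*(6/7 + 6*T/7))
H(h) = 360*h**2/7 (H(h) = 5*((h*((12/7)*2*(1 + 2)))*h) = 5*((h*((12/7)*2*3))*h) = 5*((h*(72/7))*h) = 5*((72*h/7)*h) = 5*(72*h**2/7) = 360*h**2/7)
(H(0 + 3) + 2)**2 = (360*(0 + 3)**2/7 + 2)**2 = ((360/7)*3**2 + 2)**2 = ((360/7)*9 + 2)**2 = (3240/7 + 2)**2 = (3254/7)**2 = 10588516/49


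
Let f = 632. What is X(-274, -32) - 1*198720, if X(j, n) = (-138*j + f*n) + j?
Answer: -181406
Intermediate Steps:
X(j, n) = -137*j + 632*n (X(j, n) = (-138*j + 632*n) + j = -137*j + 632*n)
X(-274, -32) - 1*198720 = (-137*(-274) + 632*(-32)) - 1*198720 = (37538 - 20224) - 198720 = 17314 - 198720 = -181406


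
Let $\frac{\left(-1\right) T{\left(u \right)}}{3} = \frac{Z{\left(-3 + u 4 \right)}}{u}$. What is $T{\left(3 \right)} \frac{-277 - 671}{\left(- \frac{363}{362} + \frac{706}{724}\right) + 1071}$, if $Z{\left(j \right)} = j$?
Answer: $\frac{772146}{96923} \approx 7.9666$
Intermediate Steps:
$T{\left(u \right)} = - \frac{3 \left(-3 + 4 u\right)}{u}$ ($T{\left(u \right)} = - 3 \frac{-3 + u 4}{u} = - 3 \frac{-3 + 4 u}{u} = - \frac{3 \left(-3 + 4 u\right)}{u}$)
$T{\left(3 \right)} \frac{-277 - 671}{\left(- \frac{363}{362} + \frac{706}{724}\right) + 1071} = \left(-12 + \frac{9}{3}\right) \frac{-277 - 671}{\left(- \frac{363}{362} + \frac{706}{724}\right) + 1071} = \left(-12 + 9 \cdot \frac{1}{3}\right) \left(- \frac{948}{\left(\left(-363\right) \frac{1}{362} + 706 \cdot \frac{1}{724}\right) + 1071}\right) = \left(-12 + 3\right) \left(- \frac{948}{\left(- \frac{363}{362} + \frac{353}{362}\right) + 1071}\right) = - 9 \left(- \frac{948}{- \frac{5}{181} + 1071}\right) = - 9 \left(- \frac{948}{\frac{193846}{181}}\right) = - 9 \left(\left(-948\right) \frac{181}{193846}\right) = \left(-9\right) \left(- \frac{85794}{96923}\right) = \frac{772146}{96923}$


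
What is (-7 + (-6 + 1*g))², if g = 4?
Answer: 81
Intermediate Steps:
(-7 + (-6 + 1*g))² = (-7 + (-6 + 1*4))² = (-7 + (-6 + 4))² = (-7 - 2)² = (-9)² = 81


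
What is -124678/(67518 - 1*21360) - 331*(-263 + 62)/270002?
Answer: -15296185729/6231376158 ≈ -2.4547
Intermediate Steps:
-124678/(67518 - 1*21360) - 331*(-263 + 62)/270002 = -124678/(67518 - 21360) - 331*(-201)*(1/270002) = -124678/46158 + 66531*(1/270002) = -124678*1/46158 + 66531/270002 = -62339/23079 + 66531/270002 = -15296185729/6231376158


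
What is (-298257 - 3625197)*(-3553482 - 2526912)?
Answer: 23856146160876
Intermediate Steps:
(-298257 - 3625197)*(-3553482 - 2526912) = -3923454*(-6080394) = 23856146160876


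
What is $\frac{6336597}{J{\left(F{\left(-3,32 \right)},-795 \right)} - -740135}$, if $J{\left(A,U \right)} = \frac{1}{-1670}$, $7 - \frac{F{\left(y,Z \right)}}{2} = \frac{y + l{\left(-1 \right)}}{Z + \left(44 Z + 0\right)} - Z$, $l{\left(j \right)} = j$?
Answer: $\frac{3527372330}{412008483} \approx 8.5614$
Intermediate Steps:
$F{\left(y,Z \right)} = 14 + 2 Z - \frac{2 \left(-1 + y\right)}{45 Z}$ ($F{\left(y,Z \right)} = 14 - 2 \left(\frac{y - 1}{Z + \left(44 Z + 0\right)} - Z\right) = 14 - 2 \left(\frac{-1 + y}{Z + 44 Z} - Z\right) = 14 - 2 \left(\frac{-1 + y}{45 Z} - Z\right) = 14 - 2 \left(- Z + \frac{-1 + y}{45 Z}\right) = 14 + \left(2 Z - \frac{2 \left(-1 + y\right)}{45 Z}\right) = 14 + 2 Z - \frac{2 \left(-1 + y\right)}{45 Z}$)
$J{\left(A,U \right)} = - \frac{1}{1670}$
$\frac{6336597}{J{\left(F{\left(-3,32 \right)},-795 \right)} - -740135} = \frac{6336597}{- \frac{1}{1670} - -740135} = \frac{6336597}{- \frac{1}{1670} + 740135} = \frac{6336597}{\frac{1236025449}{1670}} = 6336597 \cdot \frac{1670}{1236025449} = \frac{3527372330}{412008483}$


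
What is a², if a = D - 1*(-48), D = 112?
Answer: 25600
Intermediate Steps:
a = 160 (a = 112 - 1*(-48) = 112 + 48 = 160)
a² = 160² = 25600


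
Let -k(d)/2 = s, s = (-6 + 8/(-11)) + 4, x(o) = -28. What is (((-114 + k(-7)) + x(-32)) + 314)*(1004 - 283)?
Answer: 1407392/11 ≈ 1.2794e+5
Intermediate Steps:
s = -30/11 (s = (-6 + 8*(-1/11)) + 4 = (-6 - 8/11) + 4 = -74/11 + 4 = -30/11 ≈ -2.7273)
k(d) = 60/11 (k(d) = -2*(-30/11) = 60/11)
(((-114 + k(-7)) + x(-32)) + 314)*(1004 - 283) = (((-114 + 60/11) - 28) + 314)*(1004 - 283) = ((-1194/11 - 28) + 314)*721 = (-1502/11 + 314)*721 = (1952/11)*721 = 1407392/11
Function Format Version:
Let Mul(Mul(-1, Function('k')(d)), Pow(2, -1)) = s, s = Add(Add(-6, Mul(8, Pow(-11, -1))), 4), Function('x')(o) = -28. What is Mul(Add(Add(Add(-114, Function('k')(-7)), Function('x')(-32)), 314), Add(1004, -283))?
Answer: Rational(1407392, 11) ≈ 1.2794e+5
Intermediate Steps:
s = Rational(-30, 11) (s = Add(Add(-6, Mul(8, Rational(-1, 11))), 4) = Add(Add(-6, Rational(-8, 11)), 4) = Add(Rational(-74, 11), 4) = Rational(-30, 11) ≈ -2.7273)
Function('k')(d) = Rational(60, 11) (Function('k')(d) = Mul(-2, Rational(-30, 11)) = Rational(60, 11))
Mul(Add(Add(Add(-114, Function('k')(-7)), Function('x')(-32)), 314), Add(1004, -283)) = Mul(Add(Add(Add(-114, Rational(60, 11)), -28), 314), Add(1004, -283)) = Mul(Add(Add(Rational(-1194, 11), -28), 314), 721) = Mul(Add(Rational(-1502, 11), 314), 721) = Mul(Rational(1952, 11), 721) = Rational(1407392, 11)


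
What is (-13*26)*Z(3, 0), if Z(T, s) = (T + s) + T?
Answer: -2028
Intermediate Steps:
Z(T, s) = s + 2*T
(-13*26)*Z(3, 0) = (-13*26)*(0 + 2*3) = -338*(0 + 6) = -338*6 = -2028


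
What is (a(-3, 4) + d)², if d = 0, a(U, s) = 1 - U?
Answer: 16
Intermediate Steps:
(a(-3, 4) + d)² = ((1 - 1*(-3)) + 0)² = ((1 + 3) + 0)² = (4 + 0)² = 4² = 16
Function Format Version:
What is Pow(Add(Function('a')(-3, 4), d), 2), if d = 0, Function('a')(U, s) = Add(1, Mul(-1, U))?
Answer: 16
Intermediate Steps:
Pow(Add(Function('a')(-3, 4), d), 2) = Pow(Add(Add(1, Mul(-1, -3)), 0), 2) = Pow(Add(Add(1, 3), 0), 2) = Pow(Add(4, 0), 2) = Pow(4, 2) = 16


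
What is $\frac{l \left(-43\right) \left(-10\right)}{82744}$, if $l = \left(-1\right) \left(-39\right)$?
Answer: $\frac{8385}{41372} \approx 0.20267$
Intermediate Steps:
$l = 39$
$\frac{l \left(-43\right) \left(-10\right)}{82744} = \frac{39 \left(-43\right) \left(-10\right)}{82744} = \left(-1677\right) \left(-10\right) \frac{1}{82744} = 16770 \cdot \frac{1}{82744} = \frac{8385}{41372}$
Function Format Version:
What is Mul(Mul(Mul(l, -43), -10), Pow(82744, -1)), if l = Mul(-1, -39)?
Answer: Rational(8385, 41372) ≈ 0.20267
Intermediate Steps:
l = 39
Mul(Mul(Mul(l, -43), -10), Pow(82744, -1)) = Mul(Mul(Mul(39, -43), -10), Pow(82744, -1)) = Mul(Mul(-1677, -10), Rational(1, 82744)) = Mul(16770, Rational(1, 82744)) = Rational(8385, 41372)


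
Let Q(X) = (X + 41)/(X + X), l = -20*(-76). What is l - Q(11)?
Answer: 16694/11 ≈ 1517.6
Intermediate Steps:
l = 1520
Q(X) = (41 + X)/(2*X) (Q(X) = (41 + X)/((2*X)) = (41 + X)*(1/(2*X)) = (41 + X)/(2*X))
l - Q(11) = 1520 - (41 + 11)/(2*11) = 1520 - 52/(2*11) = 1520 - 1*26/11 = 1520 - 26/11 = 16694/11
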